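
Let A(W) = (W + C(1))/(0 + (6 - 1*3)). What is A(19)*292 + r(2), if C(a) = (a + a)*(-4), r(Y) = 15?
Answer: 3257/3 ≈ 1085.7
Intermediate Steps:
C(a) = -8*a (C(a) = (2*a)*(-4) = -8*a)
A(W) = -8/3 + W/3 (A(W) = (W - 8*1)/(0 + (6 - 1*3)) = (W - 8)/(0 + (6 - 3)) = (-8 + W)/(0 + 3) = (-8 + W)/3 = (-8 + W)*(⅓) = -8/3 + W/3)
A(19)*292 + r(2) = (-8/3 + (⅓)*19)*292 + 15 = (-8/3 + 19/3)*292 + 15 = (11/3)*292 + 15 = 3212/3 + 15 = 3257/3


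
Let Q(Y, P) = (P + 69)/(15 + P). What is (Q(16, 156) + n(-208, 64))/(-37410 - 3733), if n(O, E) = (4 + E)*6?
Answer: -7777/781717 ≈ -0.0099486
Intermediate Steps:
Q(Y, P) = (69 + P)/(15 + P)
n(O, E) = 24 + 6*E
(Q(16, 156) + n(-208, 64))/(-37410 - 3733) = ((69 + 156)/(15 + 156) + (24 + 6*64))/(-37410 - 3733) = (225/171 + (24 + 384))/(-41143) = ((1/171)*225 + 408)*(-1/41143) = (25/19 + 408)*(-1/41143) = (7777/19)*(-1/41143) = -7777/781717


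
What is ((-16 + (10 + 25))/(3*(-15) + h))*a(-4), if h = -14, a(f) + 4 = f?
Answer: 152/59 ≈ 2.5763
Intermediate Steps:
a(f) = -4 + f
((-16 + (10 + 25))/(3*(-15) + h))*a(-4) = ((-16 + (10 + 25))/(3*(-15) - 14))*(-4 - 4) = ((-16 + 35)/(-45 - 14))*(-8) = (19/(-59))*(-8) = (19*(-1/59))*(-8) = -19/59*(-8) = 152/59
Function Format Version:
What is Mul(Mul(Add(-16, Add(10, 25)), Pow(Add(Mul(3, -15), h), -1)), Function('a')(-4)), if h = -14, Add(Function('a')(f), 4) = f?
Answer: Rational(152, 59) ≈ 2.5763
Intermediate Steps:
Function('a')(f) = Add(-4, f)
Mul(Mul(Add(-16, Add(10, 25)), Pow(Add(Mul(3, -15), h), -1)), Function('a')(-4)) = Mul(Mul(Add(-16, Add(10, 25)), Pow(Add(Mul(3, -15), -14), -1)), Add(-4, -4)) = Mul(Mul(Add(-16, 35), Pow(Add(-45, -14), -1)), -8) = Mul(Mul(19, Pow(-59, -1)), -8) = Mul(Mul(19, Rational(-1, 59)), -8) = Mul(Rational(-19, 59), -8) = Rational(152, 59)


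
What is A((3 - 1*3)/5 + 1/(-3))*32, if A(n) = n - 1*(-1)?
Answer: 64/3 ≈ 21.333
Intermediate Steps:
A(n) = 1 + n (A(n) = n + 1 = 1 + n)
A((3 - 1*3)/5 + 1/(-3))*32 = (1 + ((3 - 1*3)/5 + 1/(-3)))*32 = (1 + ((3 - 3)*(1/5) + 1*(-1/3)))*32 = (1 + (0*(1/5) - 1/3))*32 = (1 + (0 - 1/3))*32 = (1 - 1/3)*32 = (2/3)*32 = 64/3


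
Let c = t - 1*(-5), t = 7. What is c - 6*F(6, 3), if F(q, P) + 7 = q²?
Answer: -162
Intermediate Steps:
c = 12 (c = 7 - 1*(-5) = 7 + 5 = 12)
F(q, P) = -7 + q²
c - 6*F(6, 3) = 12 - 6*(-7 + 6²) = 12 - 6*(-7 + 36) = 12 - 6*29 = 12 - 174 = -162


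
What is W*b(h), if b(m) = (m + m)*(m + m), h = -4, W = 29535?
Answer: 1890240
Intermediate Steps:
b(m) = 4*m² (b(m) = (2*m)*(2*m) = 4*m²)
W*b(h) = 29535*(4*(-4)²) = 29535*(4*16) = 29535*64 = 1890240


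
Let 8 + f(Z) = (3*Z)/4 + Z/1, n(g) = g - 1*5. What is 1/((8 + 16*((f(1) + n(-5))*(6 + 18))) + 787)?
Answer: -1/5445 ≈ -0.00018365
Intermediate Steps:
n(g) = -5 + g (n(g) = g - 5 = -5 + g)
f(Z) = -8 + 7*Z/4 (f(Z) = -8 + ((3*Z)/4 + Z/1) = -8 + ((3*Z)*(¼) + Z*1) = -8 + (3*Z/4 + Z) = -8 + 7*Z/4)
1/((8 + 16*((f(1) + n(-5))*(6 + 18))) + 787) = 1/((8 + 16*(((-8 + (7/4)*1) + (-5 - 5))*(6 + 18))) + 787) = 1/((8 + 16*(((-8 + 7/4) - 10)*24)) + 787) = 1/((8 + 16*((-25/4 - 10)*24)) + 787) = 1/((8 + 16*(-65/4*24)) + 787) = 1/((8 + 16*(-390)) + 787) = 1/((8 - 6240) + 787) = 1/(-6232 + 787) = 1/(-5445) = -1/5445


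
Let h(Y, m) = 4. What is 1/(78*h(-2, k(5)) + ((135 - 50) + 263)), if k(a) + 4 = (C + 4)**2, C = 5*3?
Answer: 1/660 ≈ 0.0015152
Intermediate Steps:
C = 15
k(a) = 357 (k(a) = -4 + (15 + 4)**2 = -4 + 19**2 = -4 + 361 = 357)
1/(78*h(-2, k(5)) + ((135 - 50) + 263)) = 1/(78*4 + ((135 - 50) + 263)) = 1/(312 + (85 + 263)) = 1/(312 + 348) = 1/660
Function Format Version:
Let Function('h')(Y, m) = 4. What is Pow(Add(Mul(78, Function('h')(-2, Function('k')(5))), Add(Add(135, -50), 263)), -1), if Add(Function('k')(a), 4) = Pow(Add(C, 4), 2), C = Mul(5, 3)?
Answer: Rational(1, 660) ≈ 0.0015152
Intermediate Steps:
C = 15
Function('k')(a) = 357 (Function('k')(a) = Add(-4, Pow(Add(15, 4), 2)) = Add(-4, Pow(19, 2)) = Add(-4, 361) = 357)
Pow(Add(Mul(78, Function('h')(-2, Function('k')(5))), Add(Add(135, -50), 263)), -1) = Pow(Add(Mul(78, 4), Add(Add(135, -50), 263)), -1) = Pow(Add(312, Add(85, 263)), -1) = Pow(Add(312, 348), -1) = Pow(660, -1) = Rational(1, 660)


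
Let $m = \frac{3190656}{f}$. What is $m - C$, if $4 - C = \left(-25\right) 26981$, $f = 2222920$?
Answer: $- \frac{26775371679}{39695} \approx -6.7453 \cdot 10^{5}$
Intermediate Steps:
$m = \frac{56976}{39695}$ ($m = \frac{3190656}{2222920} = 3190656 \cdot \frac{1}{2222920} = \frac{56976}{39695} \approx 1.4353$)
$C = 674529$ ($C = 4 - \left(-25\right) 26981 = 4 - -674525 = 4 + 674525 = 674529$)
$m - C = \frac{56976}{39695} - 674529 = - \frac{26775371679}{39695}$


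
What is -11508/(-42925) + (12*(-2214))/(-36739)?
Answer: 1563223812/1577021575 ≈ 0.99125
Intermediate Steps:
-11508/(-42925) + (12*(-2214))/(-36739) = -11508*(-1/42925) - 26568*(-1/36739) = 11508/42925 + 26568/36739 = 1563223812/1577021575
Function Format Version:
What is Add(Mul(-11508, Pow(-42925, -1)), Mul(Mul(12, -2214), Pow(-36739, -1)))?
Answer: Rational(1563223812, 1577021575) ≈ 0.99125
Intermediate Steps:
Add(Mul(-11508, Pow(-42925, -1)), Mul(Mul(12, -2214), Pow(-36739, -1))) = Add(Mul(-11508, Rational(-1, 42925)), Mul(-26568, Rational(-1, 36739))) = Add(Rational(11508, 42925), Rational(26568, 36739)) = Rational(1563223812, 1577021575)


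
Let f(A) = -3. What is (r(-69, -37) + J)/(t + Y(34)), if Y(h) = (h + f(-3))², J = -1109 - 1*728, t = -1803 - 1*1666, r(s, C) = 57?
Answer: 445/627 ≈ 0.70973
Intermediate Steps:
t = -3469 (t = -1803 - 1666 = -3469)
J = -1837 (J = -1109 - 728 = -1837)
Y(h) = (-3 + h)² (Y(h) = (h - 3)² = (-3 + h)²)
(r(-69, -37) + J)/(t + Y(34)) = (57 - 1837)/(-3469 + (-3 + 34)²) = -1780/(-3469 + 31²) = -1780/(-3469 + 961) = -1780/(-2508) = -1780*(-1/2508) = 445/627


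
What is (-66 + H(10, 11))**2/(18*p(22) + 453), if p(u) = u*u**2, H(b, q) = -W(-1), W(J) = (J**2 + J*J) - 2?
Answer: 1452/64039 ≈ 0.022674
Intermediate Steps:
W(J) = -2 + 2*J**2 (W(J) = (J**2 + J**2) - 2 = 2*J**2 - 2 = -2 + 2*J**2)
H(b, q) = 0 (H(b, q) = -(-2 + 2*(-1)**2) = -(-2 + 2*1) = -(-2 + 2) = -1*0 = 0)
p(u) = u**3
(-66 + H(10, 11))**2/(18*p(22) + 453) = (-66 + 0)**2/(18*22**3 + 453) = (-66)**2/(18*10648 + 453) = 4356/(191664 + 453) = 4356/192117 = 4356*(1/192117) = 1452/64039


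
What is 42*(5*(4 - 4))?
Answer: 0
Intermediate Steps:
42*(5*(4 - 4)) = 42*(5*0) = 42*0 = 0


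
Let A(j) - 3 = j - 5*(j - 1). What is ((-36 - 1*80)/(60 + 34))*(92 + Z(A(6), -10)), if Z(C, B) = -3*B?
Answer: -7076/47 ≈ -150.55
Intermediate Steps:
A(j) = 8 - 4*j (A(j) = 3 + (j - 5*(j - 1)) = 3 + (j - 5*(-1 + j)) = 3 + (j - (-5 + 5*j)) = 3 + (j + (5 - 5*j)) = 3 + (5 - 4*j) = 8 - 4*j)
((-36 - 1*80)/(60 + 34))*(92 + Z(A(6), -10)) = ((-36 - 1*80)/(60 + 34))*(92 - 3*(-10)) = ((-36 - 80)/94)*(92 + 30) = -116*1/94*122 = -58/47*122 = -7076/47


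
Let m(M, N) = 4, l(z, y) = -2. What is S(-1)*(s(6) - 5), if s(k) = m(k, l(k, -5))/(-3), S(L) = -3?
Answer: 19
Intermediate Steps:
s(k) = -4/3 (s(k) = 4/(-3) = 4*(-⅓) = -4/3)
S(-1)*(s(6) - 5) = -3*(-4/3 - 5) = -3*(-19/3) = 19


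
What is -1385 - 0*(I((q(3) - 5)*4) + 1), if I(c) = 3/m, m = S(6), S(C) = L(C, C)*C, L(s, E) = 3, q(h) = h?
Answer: -1385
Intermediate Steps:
S(C) = 3*C
m = 18 (m = 3*6 = 18)
I(c) = 1/6 (I(c) = 3/18 = 3*(1/18) = 1/6)
-1385 - 0*(I((q(3) - 5)*4) + 1) = -1385 - 0*(1/6 + 1) = -1385 - 0*7/6 = -1385 - 1*0 = -1385 + 0 = -1385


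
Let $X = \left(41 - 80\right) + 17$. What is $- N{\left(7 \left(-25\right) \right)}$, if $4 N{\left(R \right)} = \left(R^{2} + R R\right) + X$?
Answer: $-15307$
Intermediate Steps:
$X = -22$ ($X = -39 + 17 = -22$)
$N{\left(R \right)} = - \frac{11}{2} + \frac{R^{2}}{2}$ ($N{\left(R \right)} = \frac{\left(R^{2} + R R\right) - 22}{4} = \frac{\left(R^{2} + R^{2}\right) - 22}{4} = \frac{2 R^{2} - 22}{4} = \frac{-22 + 2 R^{2}}{4} = - \frac{11}{2} + \frac{R^{2}}{2}$)
$- N{\left(7 \left(-25\right) \right)} = - (- \frac{11}{2} + \frac{\left(7 \left(-25\right)\right)^{2}}{2}) = - (- \frac{11}{2} + \frac{\left(-175\right)^{2}}{2}) = - (- \frac{11}{2} + \frac{1}{2} \cdot 30625) = - (- \frac{11}{2} + \frac{30625}{2}) = \left(-1\right) 15307 = -15307$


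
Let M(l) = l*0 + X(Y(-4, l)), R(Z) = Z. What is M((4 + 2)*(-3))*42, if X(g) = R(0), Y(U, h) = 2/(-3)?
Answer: 0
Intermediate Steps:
Y(U, h) = -⅔ (Y(U, h) = 2*(-⅓) = -⅔)
X(g) = 0
M(l) = 0 (M(l) = l*0 + 0 = 0 + 0 = 0)
M((4 + 2)*(-3))*42 = 0*42 = 0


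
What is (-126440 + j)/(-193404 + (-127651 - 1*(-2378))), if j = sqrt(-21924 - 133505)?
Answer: 126440/318677 - I*sqrt(155429)/318677 ≈ 0.39677 - 0.0012371*I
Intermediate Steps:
j = I*sqrt(155429) (j = sqrt(-155429) = I*sqrt(155429) ≈ 394.24*I)
(-126440 + j)/(-193404 + (-127651 - 1*(-2378))) = (-126440 + I*sqrt(155429))/(-193404 + (-127651 - 1*(-2378))) = (-126440 + I*sqrt(155429))/(-193404 + (-127651 + 2378)) = (-126440 + I*sqrt(155429))/(-193404 - 125273) = (-126440 + I*sqrt(155429))/(-318677) = (-126440 + I*sqrt(155429))*(-1/318677) = 126440/318677 - I*sqrt(155429)/318677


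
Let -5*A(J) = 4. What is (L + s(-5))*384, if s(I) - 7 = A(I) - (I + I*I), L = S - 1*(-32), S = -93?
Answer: -143616/5 ≈ -28723.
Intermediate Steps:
A(J) = -⅘ (A(J) = -⅕*4 = -⅘)
L = -61 (L = -93 - 1*(-32) = -93 + 32 = -61)
s(I) = 31/5 - I - I² (s(I) = 7 + (-⅘ - (I + I*I)) = 7 + (-⅘ - (I + I²)) = 7 + (-⅘ + (-I - I²)) = 7 + (-⅘ - I - I²) = 31/5 - I - I²)
(L + s(-5))*384 = (-61 + (31/5 - 1*(-5) - 1*(-5)²))*384 = (-61 + (31/5 + 5 - 1*25))*384 = (-61 + (31/5 + 5 - 25))*384 = (-61 - 69/5)*384 = -374/5*384 = -143616/5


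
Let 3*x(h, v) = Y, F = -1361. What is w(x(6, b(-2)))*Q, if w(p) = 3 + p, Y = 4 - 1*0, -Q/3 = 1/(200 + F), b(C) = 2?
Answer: 13/1161 ≈ 0.011197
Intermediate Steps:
Q = 1/387 (Q = -3/(200 - 1361) = -3/(-1161) = -3*(-1/1161) = 1/387 ≈ 0.0025840)
Y = 4 (Y = 4 + 0 = 4)
x(h, v) = 4/3 (x(h, v) = (1/3)*4 = 4/3)
w(x(6, b(-2)))*Q = (3 + 4/3)*(1/387) = (13/3)*(1/387) = 13/1161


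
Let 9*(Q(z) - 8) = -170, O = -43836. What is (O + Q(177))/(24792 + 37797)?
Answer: -394622/563301 ≈ -0.70055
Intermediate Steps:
Q(z) = -98/9 (Q(z) = 8 + (⅑)*(-170) = 8 - 170/9 = -98/9)
(O + Q(177))/(24792 + 37797) = (-43836 - 98/9)/(24792 + 37797) = -394622/9/62589 = -394622/9*1/62589 = -394622/563301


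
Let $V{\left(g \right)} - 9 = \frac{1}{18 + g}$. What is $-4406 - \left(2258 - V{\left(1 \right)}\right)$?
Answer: $- \frac{126444}{19} \approx -6654.9$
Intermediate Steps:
$V{\left(g \right)} = 9 + \frac{1}{18 + g}$
$-4406 - \left(2258 - V{\left(1 \right)}\right) = -4406 - \left(2258 - \frac{163 + 9 \cdot 1}{18 + 1}\right) = -4406 - \left(2258 - \frac{163 + 9}{19}\right) = -4406 - \left(2258 - \frac{1}{19} \cdot 172\right) = -4406 - \left(2258 - \frac{172}{19}\right) = -4406 - \frac{42730}{19} = - \frac{126444}{19}$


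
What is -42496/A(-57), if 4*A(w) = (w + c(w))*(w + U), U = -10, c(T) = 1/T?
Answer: -4844544/108875 ≈ -44.496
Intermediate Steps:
A(w) = (-10 + w)*(w + 1/w)/4 (A(w) = ((w + 1/w)*(w - 10))/4 = ((w + 1/w)*(-10 + w))/4 = ((-10 + w)*(w + 1/w))/4 = (-10 + w)*(w + 1/w)/4)
-42496/A(-57) = -42496*(-228/(-10 - 57*(1 + (-57)² - 10*(-57)))) = -42496*(-228/(-10 - 57*(1 + 3249 + 570))) = -42496*(-228/(-10 - 57*3820)) = -42496*(-228/(-10 - 217740)) = -42496/((¼)*(-1/57)*(-217750)) = -42496/108875/114 = -42496*114/108875 = -4844544/108875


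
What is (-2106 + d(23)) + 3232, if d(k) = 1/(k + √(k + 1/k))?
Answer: 13103791/11637 - √12190/11637 ≈ 1126.0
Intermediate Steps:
(-2106 + d(23)) + 3232 = (-2106 + 1/(23 + √(23 + 1/23))) + 3232 = (-2106 + 1/(23 + √(530/23))) + 3232 = (-2106 + 1/(23 + √12190/23)) + 3232 = 1126 + 1/(23 + √12190/23)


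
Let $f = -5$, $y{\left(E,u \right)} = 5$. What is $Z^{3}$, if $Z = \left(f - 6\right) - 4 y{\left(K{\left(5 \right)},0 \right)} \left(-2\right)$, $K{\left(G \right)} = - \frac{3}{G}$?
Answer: $24389$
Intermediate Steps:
$Z = 29$ ($Z = \left(-5 - 6\right) - 4 \cdot 5 \left(-2\right) = \left(-5 - 6\right) - 20 \left(-2\right) = -11 - -40 = -11 + 40 = 29$)
$Z^{3} = 29^{3} = 24389$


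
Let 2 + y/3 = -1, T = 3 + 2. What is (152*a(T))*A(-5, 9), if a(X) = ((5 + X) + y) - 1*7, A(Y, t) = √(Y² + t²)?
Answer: -912*√106 ≈ -9389.6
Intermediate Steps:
T = 5
y = -9 (y = -6 + 3*(-1) = -6 - 3 = -9)
a(X) = -11 + X (a(X) = ((5 + X) - 9) - 1*7 = (-4 + X) - 7 = -11 + X)
(152*a(T))*A(-5, 9) = (152*(-11 + 5))*√((-5)² + 9²) = (152*(-6))*√(25 + 81) = -912*√106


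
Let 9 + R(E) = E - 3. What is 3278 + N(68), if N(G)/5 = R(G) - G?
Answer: 3218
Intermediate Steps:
R(E) = -12 + E (R(E) = -9 + (E - 3) = -9 + (-3 + E) = -12 + E)
N(G) = -60 (N(G) = 5*((-12 + G) - G) = 5*(-12) = -60)
3278 + N(68) = 3278 - 60 = 3218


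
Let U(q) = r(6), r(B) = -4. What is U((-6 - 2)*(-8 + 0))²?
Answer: 16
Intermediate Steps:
U(q) = -4
U((-6 - 2)*(-8 + 0))² = (-4)² = 16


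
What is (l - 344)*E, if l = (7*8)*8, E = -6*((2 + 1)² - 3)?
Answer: -3744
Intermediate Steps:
E = -36 (E = -6*(3² - 3) = -6*(9 - 3) = -6*6 = -36)
l = 448 (l = 56*8 = 448)
(l - 344)*E = (448 - 344)*(-36) = 104*(-36) = -3744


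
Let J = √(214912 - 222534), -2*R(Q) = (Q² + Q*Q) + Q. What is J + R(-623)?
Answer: -775635/2 + I*√7622 ≈ -3.8782e+5 + 87.304*I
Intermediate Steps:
R(Q) = -Q² - Q/2 (R(Q) = -((Q² + Q*Q) + Q)/2 = -((Q² + Q²) + Q)/2 = -(2*Q² + Q)/2 = -(Q + 2*Q²)/2 = -Q² - Q/2)
J = I*√7622 (J = √(-7622) = I*√7622 ≈ 87.304*I)
J + R(-623) = I*√7622 - 1*(-623)*(½ - 623) = I*√7622 - 1*(-623)*(-1245/2) = I*√7622 - 775635/2 = -775635/2 + I*√7622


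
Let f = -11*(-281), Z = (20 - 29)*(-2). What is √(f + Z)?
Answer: √3109 ≈ 55.758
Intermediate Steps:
Z = 18 (Z = -9*(-2) = 18)
f = 3091
√(f + Z) = √(3091 + 18) = √3109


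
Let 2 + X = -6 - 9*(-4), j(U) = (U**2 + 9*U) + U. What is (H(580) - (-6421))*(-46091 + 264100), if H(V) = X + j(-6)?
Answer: 1400707825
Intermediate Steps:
j(U) = U**2 + 10*U
X = 28 (X = -2 + (-6 - 9*(-4)) = -2 + (-6 + 36) = -2 + 30 = 28)
H(V) = 4 (H(V) = 28 - 6*(10 - 6) = 28 - 6*4 = 28 - 24 = 4)
(H(580) - (-6421))*(-46091 + 264100) = (4 - (-6421))*(-46091 + 264100) = (4 - 6421*(-1))*218009 = (4 + 6421)*218009 = 6425*218009 = 1400707825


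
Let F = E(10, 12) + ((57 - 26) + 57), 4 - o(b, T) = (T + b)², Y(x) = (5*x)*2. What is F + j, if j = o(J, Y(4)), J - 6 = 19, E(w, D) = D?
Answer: -4121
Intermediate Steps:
J = 25 (J = 6 + 19 = 25)
Y(x) = 10*x
o(b, T) = 4 - (T + b)²
j = -4221 (j = 4 - (10*4 + 25)² = 4 - (40 + 25)² = 4 - 1*65² = 4 - 1*4225 = 4 - 4225 = -4221)
F = 100 (F = 12 + ((57 - 26) + 57) = 12 + (31 + 57) = 12 + 88 = 100)
F + j = 100 - 4221 = -4121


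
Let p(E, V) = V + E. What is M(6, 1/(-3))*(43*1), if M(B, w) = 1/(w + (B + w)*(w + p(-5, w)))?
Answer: -387/292 ≈ -1.3253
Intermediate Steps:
p(E, V) = E + V
M(B, w) = 1/(w + (-5 + 2*w)*(B + w)) (M(B, w) = 1/(w + (B + w)*(w + (-5 + w))) = 1/(w + (B + w)*(-5 + 2*w)) = 1/(w + (-5 + 2*w)*(B + w)))
M(6, 1/(-3))*(43*1) = (43*1)/(-5*6 - 4/(-3) + 2*(1/(-3))² + 2*6/(-3)) = 43/(-30 - 4*(-⅓) + 2*(-⅓)² + 2*6*(-⅓)) = 43/(-30 + 4/3 + 2*(⅑) - 4) = 43/(-30 + 4/3 + 2/9 - 4) = 43/(-292/9) = -9/292*43 = -387/292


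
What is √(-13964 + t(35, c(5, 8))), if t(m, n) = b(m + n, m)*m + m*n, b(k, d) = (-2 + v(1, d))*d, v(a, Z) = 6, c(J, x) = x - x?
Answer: 2*I*√2266 ≈ 95.205*I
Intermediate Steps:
c(J, x) = 0
b(k, d) = 4*d (b(k, d) = (-2 + 6)*d = 4*d)
t(m, n) = 4*m² + m*n (t(m, n) = (4*m)*m + m*n = 4*m² + m*n)
√(-13964 + t(35, c(5, 8))) = √(-13964 + 35*(0 + 4*35)) = √(-13964 + 35*(0 + 140)) = √(-13964 + 35*140) = √(-13964 + 4900) = √(-9064) = 2*I*√2266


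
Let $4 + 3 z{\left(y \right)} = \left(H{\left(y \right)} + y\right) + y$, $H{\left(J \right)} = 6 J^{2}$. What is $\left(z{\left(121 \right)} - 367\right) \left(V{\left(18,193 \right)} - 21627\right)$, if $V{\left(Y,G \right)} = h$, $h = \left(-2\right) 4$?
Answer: $- \frac{1881877205}{3} \approx -6.2729 \cdot 10^{8}$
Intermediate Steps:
$h = -8$
$V{\left(Y,G \right)} = -8$
$z{\left(y \right)} = - \frac{4}{3} + 2 y^{2} + \frac{2 y}{3}$ ($z{\left(y \right)} = - \frac{4}{3} + \frac{\left(6 y^{2} + y\right) + y}{3} = - \frac{4}{3} + \frac{\left(y + 6 y^{2}\right) + y}{3} = - \frac{4}{3} + \frac{2 y + 6 y^{2}}{3} = - \frac{4}{3} + \left(2 y^{2} + \frac{2 y}{3}\right) = - \frac{4}{3} + 2 y^{2} + \frac{2 y}{3}$)
$\left(z{\left(121 \right)} - 367\right) \left(V{\left(18,193 \right)} - 21627\right) = \left(\left(- \frac{4}{3} + 2 \cdot 121^{2} + \frac{2}{3} \cdot 121\right) - 367\right) \left(-8 - 21627\right) = \left(\left(- \frac{4}{3} + 2 \cdot 14641 + \frac{242}{3}\right) - 367\right) \left(-21635\right) = \left(\left(- \frac{4}{3} + 29282 + \frac{242}{3}\right) - 367\right) \left(-21635\right) = \left(\frac{88084}{3} - 367\right) \left(-21635\right) = \frac{86983}{3} \left(-21635\right) = - \frac{1881877205}{3}$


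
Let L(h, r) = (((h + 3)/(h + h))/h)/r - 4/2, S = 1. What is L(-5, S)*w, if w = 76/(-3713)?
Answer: 3876/92825 ≈ 0.041756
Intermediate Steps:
L(h, r) = -2 + (3 + h)/(2*h²*r) (L(h, r) = (((3 + h)/((2*h)))/h)/r - 4*½ = (((3 + h)*(1/(2*h)))/h)/r - 2 = (((3 + h)/(2*h))/h)/r - 2 = ((3 + h)/(2*h²))/r - 2 = (3 + h)/(2*h²*r) - 2 = -2 + (3 + h)/(2*h²*r))
w = -76/3713 (w = 76*(-1/3713) = -76/3713 ≈ -0.020469)
L(-5, S)*w = ((½)*(3 - 5 - 4*1*(-5)²)/((-5)²*1))*(-76/3713) = ((½)*(1/25)*1*(3 - 5 - 4*1*25))*(-76/3713) = ((½)*(1/25)*1*(3 - 5 - 100))*(-76/3713) = ((½)*(1/25)*1*(-102))*(-76/3713) = -51/25*(-76/3713) = 3876/92825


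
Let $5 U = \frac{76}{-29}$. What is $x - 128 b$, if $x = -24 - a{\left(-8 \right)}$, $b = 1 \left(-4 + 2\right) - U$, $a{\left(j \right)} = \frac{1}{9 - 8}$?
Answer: $\frac{23767}{145} \approx 163.91$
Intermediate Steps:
$U = - \frac{76}{145}$ ($U = \frac{76 \frac{1}{-29}}{5} = \frac{76 \left(- \frac{1}{29}\right)}{5} = \frac{1}{5} \left(- \frac{76}{29}\right) = - \frac{76}{145} \approx -0.52414$)
$a{\left(j \right)} = 1$ ($a{\left(j \right)} = 1^{-1} = 1$)
$b = - \frac{214}{145}$ ($b = 1 \left(-4 + 2\right) - - \frac{76}{145} = 1 \left(-2\right) + \frac{76}{145} = -2 + \frac{76}{145} = - \frac{214}{145} \approx -1.4759$)
$x = -25$ ($x = -24 - 1 = -25$)
$x - 128 b = -25 - - \frac{27392}{145} = -25 + \frac{27392}{145} = \frac{23767}{145}$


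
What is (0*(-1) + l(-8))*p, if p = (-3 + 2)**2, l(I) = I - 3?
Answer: -11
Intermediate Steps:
l(I) = -3 + I
p = 1 (p = (-1)**2 = 1)
(0*(-1) + l(-8))*p = (0*(-1) + (-3 - 8))*1 = (0 - 11)*1 = -11*1 = -11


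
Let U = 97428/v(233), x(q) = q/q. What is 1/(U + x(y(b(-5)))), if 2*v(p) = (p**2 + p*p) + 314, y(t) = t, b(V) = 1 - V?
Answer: 27223/75937 ≈ 0.35849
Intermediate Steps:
v(p) = 157 + p**2 (v(p) = ((p**2 + p*p) + 314)/2 = ((p**2 + p**2) + 314)/2 = (2*p**2 + 314)/2 = (314 + 2*p**2)/2 = 157 + p**2)
x(q) = 1
U = 48714/27223 (U = 97428/(157 + 233**2) = 97428/(157 + 54289) = 97428/54446 = 97428*(1/54446) = 48714/27223 ≈ 1.7894)
1/(U + x(y(b(-5)))) = 1/(48714/27223 + 1) = 1/(75937/27223) = 27223/75937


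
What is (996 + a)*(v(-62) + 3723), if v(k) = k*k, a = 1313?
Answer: 17472203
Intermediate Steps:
v(k) = k**2
(996 + a)*(v(-62) + 3723) = (996 + 1313)*((-62)**2 + 3723) = 2309*(3844 + 3723) = 2309*7567 = 17472203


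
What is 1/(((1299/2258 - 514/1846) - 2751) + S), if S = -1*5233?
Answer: -2084134/16639107185 ≈ -0.00012526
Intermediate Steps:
S = -5233
1/(((1299/2258 - 514/1846) - 2751) + S) = 1/(((1299/2258 - 514/1846) - 2751) - 5233) = 1/(((1299*(1/2258) - 514*1/1846) - 2751) - 5233) = 1/(((1299/2258 - 257/923) - 2751) - 5233) = 1/((618671/2084134 - 2751) - 5233) = 1/(-5732833963/2084134 - 5233) = 1/(-16639107185/2084134) = -2084134/16639107185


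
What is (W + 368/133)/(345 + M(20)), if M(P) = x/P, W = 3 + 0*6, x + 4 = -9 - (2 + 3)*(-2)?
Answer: 15340/917301 ≈ 0.016723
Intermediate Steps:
x = -3 (x = -4 + (-9 - (2 + 3)*(-2)) = -4 + (-9 - 5*(-2)) = -4 + (-9 - 1*(-10)) = -4 + (-9 + 10) = -4 + 1 = -3)
W = 3 (W = 3 + 0 = 3)
M(P) = -3/P
(W + 368/133)/(345 + M(20)) = (3 + 368/133)/(345 - 3/20) = 767/(133*(6897/20)) = (767/133)*(20/6897) = 15340/917301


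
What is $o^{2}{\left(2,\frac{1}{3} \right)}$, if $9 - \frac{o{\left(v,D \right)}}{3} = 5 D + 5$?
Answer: $49$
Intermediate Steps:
$o{\left(v,D \right)} = 12 - 15 D$ ($o{\left(v,D \right)} = 27 - 3 \left(5 D + 5\right) = 27 - 3 \left(5 + 5 D\right) = 27 - \left(15 + 15 D\right) = 12 - 15 D$)
$o^{2}{\left(2,\frac{1}{3} \right)} = \left(12 - \frac{15}{3}\right)^{2} = \left(12 - 5\right)^{2} = 7^{2} = 49$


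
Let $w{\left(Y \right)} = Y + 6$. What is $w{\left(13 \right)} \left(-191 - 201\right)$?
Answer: $-7448$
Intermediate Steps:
$w{\left(Y \right)} = 6 + Y$
$w{\left(13 \right)} \left(-191 - 201\right) = \left(6 + 13\right) \left(-191 - 201\right) = 19 \left(-392\right) = -7448$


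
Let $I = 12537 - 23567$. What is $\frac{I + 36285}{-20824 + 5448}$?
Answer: $- \frac{25255}{15376} \approx -1.6425$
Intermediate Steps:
$I = -11030$
$\frac{I + 36285}{-20824 + 5448} = \frac{-11030 + 36285}{-20824 + 5448} = \frac{25255}{-15376} = 25255 \left(- \frac{1}{15376}\right) = - \frac{25255}{15376}$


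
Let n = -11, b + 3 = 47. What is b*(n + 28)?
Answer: 748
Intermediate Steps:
b = 44 (b = -3 + 47 = 44)
b*(n + 28) = 44*(-11 + 28) = 44*17 = 748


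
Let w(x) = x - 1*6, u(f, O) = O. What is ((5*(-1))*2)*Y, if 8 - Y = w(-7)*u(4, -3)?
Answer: 310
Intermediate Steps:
w(x) = -6 + x (w(x) = x - 6 = -6 + x)
Y = -31 (Y = 8 - (-6 - 7)*(-3) = 8 - (-13)*(-3) = 8 - 1*39 = 8 - 39 = -31)
((5*(-1))*2)*Y = ((5*(-1))*2)*(-31) = -5*2*(-31) = -10*(-31) = 310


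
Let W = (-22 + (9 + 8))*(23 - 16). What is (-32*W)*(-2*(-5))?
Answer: 11200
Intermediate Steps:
W = -35 (W = (-22 + 17)*7 = -5*7 = -35)
(-32*W)*(-2*(-5)) = (-32*(-35))*(-2*(-5)) = 1120*10 = 11200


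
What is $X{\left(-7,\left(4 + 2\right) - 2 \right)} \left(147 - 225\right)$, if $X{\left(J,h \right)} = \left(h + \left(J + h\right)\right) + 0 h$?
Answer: $-78$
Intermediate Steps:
$X{\left(J,h \right)} = J + 2 h$ ($X{\left(J,h \right)} = \left(J + 2 h\right) + 0 = J + 2 h$)
$X{\left(-7,\left(4 + 2\right) - 2 \right)} \left(147 - 225\right) = \left(-7 + 2 \left(\left(4 + 2\right) - 2\right)\right) \left(147 - 225\right) = \left(-7 + 2 \left(6 - 2\right)\right) \left(-78\right) = \left(-7 + 2 \cdot 4\right) \left(-78\right) = \left(-7 + 8\right) \left(-78\right) = 1 \left(-78\right) = -78$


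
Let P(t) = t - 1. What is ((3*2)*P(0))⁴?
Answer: 1296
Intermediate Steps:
P(t) = -1 + t
((3*2)*P(0))⁴ = ((3*2)*(-1 + 0))⁴ = (6*(-1))⁴ = (-6)⁴ = 1296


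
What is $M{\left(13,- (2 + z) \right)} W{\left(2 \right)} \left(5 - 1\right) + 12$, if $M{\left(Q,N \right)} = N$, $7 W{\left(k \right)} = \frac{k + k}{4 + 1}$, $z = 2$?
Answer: $\frac{356}{35} \approx 10.171$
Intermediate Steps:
$W{\left(k \right)} = \frac{2 k}{35}$ ($W{\left(k \right)} = \frac{\left(k + k\right) \frac{1}{4 + 1}}{7} = \frac{2 k \frac{1}{5}}{7} = \frac{\frac{2}{5} k}{7} = \frac{2 k}{35}$)
$M{\left(13,- (2 + z) \right)} W{\left(2 \right)} \left(5 - 1\right) + 12 = - (2 + 2) \frac{2}{35} \cdot 2 \left(5 - 1\right) + 12 = \left(-1\right) 4 \cdot \frac{4}{35} \cdot 4 + 12 = \left(-4\right) \frac{16}{35} + 12 = - \frac{64}{35} + 12 = \frac{356}{35}$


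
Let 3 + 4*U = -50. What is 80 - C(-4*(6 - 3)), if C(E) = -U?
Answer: 267/4 ≈ 66.750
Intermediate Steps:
U = -53/4 (U = -3/4 + (1/4)*(-50) = -3/4 - 25/2 = -53/4 ≈ -13.250)
C(E) = 53/4 (C(E) = -1*(-53/4) = 53/4)
80 - C(-4*(6 - 3)) = 80 - 1*53/4 = 80 - 53/4 = 267/4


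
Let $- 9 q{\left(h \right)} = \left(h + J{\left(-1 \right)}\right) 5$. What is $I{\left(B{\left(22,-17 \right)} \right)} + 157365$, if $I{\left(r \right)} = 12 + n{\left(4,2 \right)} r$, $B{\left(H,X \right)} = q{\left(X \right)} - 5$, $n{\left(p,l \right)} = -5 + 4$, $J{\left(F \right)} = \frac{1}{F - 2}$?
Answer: $\frac{4249054}{27} \approx 1.5737 \cdot 10^{5}$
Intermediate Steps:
$J{\left(F \right)} = \frac{1}{-2 + F}$
$n{\left(p,l \right)} = -1$
$q{\left(h \right)} = \frac{5}{27} - \frac{5 h}{9}$ ($q{\left(h \right)} = - \frac{\left(h + \frac{1}{-2 - 1}\right) 5}{9} = - \frac{\left(h + \frac{1}{-3}\right) 5}{9} = - \frac{\left(h - \frac{1}{3}\right) 5}{9} = - \frac{\left(- \frac{1}{3} + h\right) 5}{9} = - \frac{- \frac{5}{3} + 5 h}{9} = \frac{5}{27} - \frac{5 h}{9}$)
$B{\left(H,X \right)} = - \frac{130}{27} - \frac{5 X}{9}$ ($B{\left(H,X \right)} = \left(\frac{5}{27} - \frac{5 X}{9}\right) - 5 = - \frac{130}{27} - \frac{5 X}{9}$)
$I{\left(r \right)} = 12 - r$
$I{\left(B{\left(22,-17 \right)} \right)} + 157365 = \left(12 - \left(- \frac{130}{27} - - \frac{85}{9}\right)\right) + 157365 = \left(12 - \left(- \frac{130}{27} + \frac{85}{9}\right)\right) + 157365 = \left(12 - \frac{125}{27}\right) + 157365 = \frac{199}{27} + 157365 = \frac{4249054}{27}$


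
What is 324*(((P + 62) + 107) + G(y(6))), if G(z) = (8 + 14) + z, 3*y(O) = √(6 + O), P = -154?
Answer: 11988 + 216*√3 ≈ 12362.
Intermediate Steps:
y(O) = √(6 + O)/3
G(z) = 22 + z
324*(((P + 62) + 107) + G(y(6))) = 324*(((-154 + 62) + 107) + (22 + √(6 + 6)/3)) = 324*((-92 + 107) + (22 + √12/3)) = 324*(15 + (22 + (2*√3)/3)) = 324*(15 + (22 + 2*√3/3)) = 324*(37 + 2*√3/3) = 11988 + 216*√3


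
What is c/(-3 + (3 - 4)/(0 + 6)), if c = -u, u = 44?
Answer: 264/19 ≈ 13.895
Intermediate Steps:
c = -44 (c = -1*44 = -44)
c/(-3 + (3 - 4)/(0 + 6)) = -44/(-3 + (3 - 4)/(0 + 6)) = -44/(-3 - 1/6) = -44/(-3 - 1*⅙) = -44/(-3 - ⅙) = -44/(-19/6) = -6/19*(-44) = 264/19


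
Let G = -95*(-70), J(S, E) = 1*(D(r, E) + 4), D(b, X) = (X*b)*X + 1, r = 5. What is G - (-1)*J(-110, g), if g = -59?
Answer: 24060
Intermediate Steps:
D(b, X) = 1 + b*X² (D(b, X) = b*X² + 1 = 1 + b*X²)
J(S, E) = 5 + 5*E² (J(S, E) = 1*((1 + 5*E²) + 4) = 1*(5 + 5*E²) = 5 + 5*E²)
G = 6650
G - (-1)*J(-110, g) = 6650 - (-1)*(5 + 5*(-59)²) = 6650 - (-1)*(5 + 5*3481) = 6650 - (-1)*(5 + 17405) = 6650 - (-1)*17410 = 6650 - 1*(-17410) = 6650 + 17410 = 24060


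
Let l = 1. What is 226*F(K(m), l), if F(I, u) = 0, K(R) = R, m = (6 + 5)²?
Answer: 0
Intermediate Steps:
m = 121 (m = 11² = 121)
226*F(K(m), l) = 226*0 = 0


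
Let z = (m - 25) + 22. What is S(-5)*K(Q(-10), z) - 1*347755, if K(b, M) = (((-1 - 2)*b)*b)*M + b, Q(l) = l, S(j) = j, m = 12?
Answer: -334205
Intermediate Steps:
z = 9 (z = (12 - 25) + 22 = -13 + 22 = 9)
K(b, M) = b - 3*M*b² (K(b, M) = ((-3*b)*b)*M + b = (-3*b²)*M + b = -3*M*b² + b = b - 3*M*b²)
S(-5)*K(Q(-10), z) - 1*347755 = -(-50)*(1 - 3*9*(-10)) - 1*347755 = -(-50)*(1 + 270) - 347755 = -(-50)*271 - 347755 = -5*(-2710) - 347755 = 13550 - 347755 = -334205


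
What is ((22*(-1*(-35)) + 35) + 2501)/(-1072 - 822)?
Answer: -1653/947 ≈ -1.7455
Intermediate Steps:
((22*(-1*(-35)) + 35) + 2501)/(-1072 - 822) = ((22*35 + 35) + 2501)/(-1894) = ((770 + 35) + 2501)*(-1/1894) = (805 + 2501)*(-1/1894) = 3306*(-1/1894) = -1653/947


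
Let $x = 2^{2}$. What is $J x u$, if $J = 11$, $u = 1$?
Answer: $44$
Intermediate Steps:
$x = 4$
$J x u = 11 \cdot 4 \cdot 1 = 44 \cdot 1 = 44$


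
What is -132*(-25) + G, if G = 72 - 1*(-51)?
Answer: 3423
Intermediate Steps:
G = 123 (G = 72 + 51 = 123)
-132*(-25) + G = -132*(-25) + 123 = 3300 + 123 = 3423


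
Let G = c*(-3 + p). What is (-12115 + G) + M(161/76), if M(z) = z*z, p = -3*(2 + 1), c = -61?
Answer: -65722287/5776 ≈ -11379.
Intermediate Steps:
p = -9 (p = -3*3 = -9)
M(z) = z²
G = 732 (G = -61*(-3 - 9) = -61*(-12) = 732)
(-12115 + G) + M(161/76) = (-12115 + 732) + (161/76)² = -11383 + (161*(1/76))² = -11383 + (161/76)² = -11383 + 25921/5776 = -65722287/5776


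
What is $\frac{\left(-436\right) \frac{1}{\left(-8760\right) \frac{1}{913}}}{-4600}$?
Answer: $- \frac{99517}{10074000} \approx -0.0098786$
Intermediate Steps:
$\frac{\left(-436\right) \frac{1}{\left(-8760\right) \frac{1}{913}}}{-4600} = - \frac{436}{\left(-8760\right) \frac{1}{913}} \left(- \frac{1}{4600}\right) = - \frac{436}{- \frac{8760}{913}} \left(- \frac{1}{4600}\right) = \left(-436\right) \left(- \frac{913}{8760}\right) \left(- \frac{1}{4600}\right) = \frac{99517}{2190} \left(- \frac{1}{4600}\right) = - \frac{99517}{10074000}$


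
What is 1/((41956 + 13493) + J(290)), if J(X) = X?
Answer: 1/55739 ≈ 1.7941e-5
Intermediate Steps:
1/((41956 + 13493) + J(290)) = 1/((41956 + 13493) + 290) = 1/(55449 + 290) = 1/55739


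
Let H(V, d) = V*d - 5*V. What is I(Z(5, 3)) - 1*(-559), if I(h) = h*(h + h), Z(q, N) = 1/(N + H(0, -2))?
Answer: 5033/9 ≈ 559.22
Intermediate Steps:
H(V, d) = -5*V + V*d
Z(q, N) = 1/N (Z(q, N) = 1/(N + 0*(-5 - 2)) = 1/(N + 0*(-7)) = 1/(N + 0) = 1/N)
I(h) = 2*h**2 (I(h) = h*(2*h) = 2*h**2)
I(Z(5, 3)) - 1*(-559) = 2*(1/3)**2 - 1*(-559) = 2*(1/3)**2 + 559 = 2*(1/9) + 559 = 2/9 + 559 = 5033/9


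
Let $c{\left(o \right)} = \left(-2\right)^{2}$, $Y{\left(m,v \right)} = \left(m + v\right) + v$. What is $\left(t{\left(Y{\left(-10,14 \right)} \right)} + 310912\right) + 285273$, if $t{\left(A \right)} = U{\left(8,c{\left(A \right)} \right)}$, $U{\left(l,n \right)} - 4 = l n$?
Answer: $596221$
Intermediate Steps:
$Y{\left(m,v \right)} = m + 2 v$
$c{\left(o \right)} = 4$
$U{\left(l,n \right)} = 4 + l n$
$t{\left(A \right)} = 36$ ($t{\left(A \right)} = 4 + 8 \cdot 4 = 4 + 32 = 36$)
$\left(t{\left(Y{\left(-10,14 \right)} \right)} + 310912\right) + 285273 = \left(36 + 310912\right) + 285273 = 310948 + 285273 = 596221$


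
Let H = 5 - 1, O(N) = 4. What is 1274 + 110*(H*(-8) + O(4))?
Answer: -1806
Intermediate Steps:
H = 4
1274 + 110*(H*(-8) + O(4)) = 1274 + 110*(4*(-8) + 4) = 1274 + 110*(-32 + 4) = 1274 + 110*(-28) = 1274 - 3080 = -1806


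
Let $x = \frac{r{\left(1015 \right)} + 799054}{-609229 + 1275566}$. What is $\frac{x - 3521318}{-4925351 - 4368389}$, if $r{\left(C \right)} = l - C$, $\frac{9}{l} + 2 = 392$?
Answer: $\frac{305029877636507}{805059167949400} \approx 0.37889$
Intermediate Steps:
$l = \frac{3}{130}$ ($l = \frac{9}{-2 + 392} = \frac{9}{390} = 9 \cdot \frac{1}{390} = \frac{3}{130} \approx 0.023077$)
$r{\left(C \right)} = \frac{3}{130} - C$
$x = \frac{103745073}{86623810}$ ($x = \frac{\left(\frac{3}{130} - 1015\right) + 799054}{-609229 + 1275566} = \frac{\left(\frac{3}{130} - 1015\right) + 799054}{666337} = \left(- \frac{131947}{130} + 799054\right) \frac{1}{666337} = \frac{103745073}{130} \cdot \frac{1}{666337} = \frac{103745073}{86623810} \approx 1.1977$)
$\frac{x - 3521318}{-4925351 - 4368389} = \frac{\frac{103745073}{86623810} - 3521318}{-4925351 - 4368389} = - \frac{305029877636507}{86623810 \left(-9293740\right)} = \left(- \frac{305029877636507}{86623810}\right) \left(- \frac{1}{9293740}\right) = \frac{305029877636507}{805059167949400}$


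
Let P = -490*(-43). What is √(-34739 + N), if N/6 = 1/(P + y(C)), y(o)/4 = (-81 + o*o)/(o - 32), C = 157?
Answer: I*√800277641387374/151779 ≈ 186.38*I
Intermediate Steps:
y(o) = 4*(-81 + o²)/(-32 + o) (y(o) = 4*((-81 + o*o)/(o - 32)) = 4*((-81 + o²)/(-32 + o)) = 4*(-81 + o²)/(-32 + o))
P = 21070
N = 125/455337 (N = 6/(21070 + 4*(-81 + 157²)/(-32 + 157)) = 6/(21070 + 4*(-81 + 24649)/125) = 6/(21070 + 4*(1/125)*24568) = 6/(21070 + 98272/125) = 6/(2732022/125) = 6*(125/2732022) = 125/455337 ≈ 0.00027452)
√(-34739 + N) = √(-34739 + 125/455337) = √(-15817951918/455337) = I*√800277641387374/151779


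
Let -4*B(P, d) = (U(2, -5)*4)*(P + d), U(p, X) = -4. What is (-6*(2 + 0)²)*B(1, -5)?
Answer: 384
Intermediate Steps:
B(P, d) = 4*P + 4*d (B(P, d) = -(-4*4)*(P + d)/4 = -(-4)*(P + d) = -(-16*P - 16*d)/4 = 4*P + 4*d)
(-6*(2 + 0)²)*B(1, -5) = (-6*(2 + 0)²)*(4*1 + 4*(-5)) = (-6*2²)*(4 - 20) = -6*4*(-16) = -24*(-16) = 384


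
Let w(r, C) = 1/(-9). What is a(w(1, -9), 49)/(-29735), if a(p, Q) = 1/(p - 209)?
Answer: 9/55961270 ≈ 1.6083e-7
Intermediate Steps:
w(r, C) = -⅑
a(p, Q) = 1/(-209 + p)
a(w(1, -9), 49)/(-29735) = 1/(-209 - ⅑*(-29735)) = -1/29735/(-1882/9) = -9/1882*(-1/29735) = 9/55961270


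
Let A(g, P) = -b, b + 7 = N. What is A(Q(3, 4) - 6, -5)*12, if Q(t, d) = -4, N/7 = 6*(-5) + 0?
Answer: 2604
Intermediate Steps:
N = -210 (N = 7*(6*(-5) + 0) = 7*(-30 + 0) = 7*(-30) = -210)
b = -217 (b = -7 - 210 = -217)
A(g, P) = 217 (A(g, P) = -1*(-217) = 217)
A(Q(3, 4) - 6, -5)*12 = 217*12 = 2604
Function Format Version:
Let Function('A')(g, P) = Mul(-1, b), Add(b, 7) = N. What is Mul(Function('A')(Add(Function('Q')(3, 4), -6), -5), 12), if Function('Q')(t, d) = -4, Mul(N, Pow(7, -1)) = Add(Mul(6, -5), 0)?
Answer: 2604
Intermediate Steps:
N = -210 (N = Mul(7, Add(Mul(6, -5), 0)) = Mul(7, Add(-30, 0)) = Mul(7, -30) = -210)
b = -217 (b = Add(-7, -210) = -217)
Function('A')(g, P) = 217 (Function('A')(g, P) = Mul(-1, -217) = 217)
Mul(Function('A')(Add(Function('Q')(3, 4), -6), -5), 12) = Mul(217, 12) = 2604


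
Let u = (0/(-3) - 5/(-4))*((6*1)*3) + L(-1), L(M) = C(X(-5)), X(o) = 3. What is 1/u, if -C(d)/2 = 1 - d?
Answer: 2/53 ≈ 0.037736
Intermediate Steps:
C(d) = -2 + 2*d (C(d) = -2*(1 - d) = -2 + 2*d)
L(M) = 4 (L(M) = -2 + 2*3 = -2 + 6 = 4)
u = 53/2 (u = (0/(-3) - 5/(-4))*((6*1)*3) + 4 = (0*(-1/3) - 5*(-1/4))*(6*3) + 4 = (0 + 5/4)*18 + 4 = (5/4)*18 + 4 = 45/2 + 4 = 53/2 ≈ 26.500)
1/u = 1/(53/2) = 2/53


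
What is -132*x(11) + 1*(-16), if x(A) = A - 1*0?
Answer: -1468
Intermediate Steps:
x(A) = A (x(A) = A + 0 = A)
-132*x(11) + 1*(-16) = -132*11 + 1*(-16) = -1452 - 16 = -1468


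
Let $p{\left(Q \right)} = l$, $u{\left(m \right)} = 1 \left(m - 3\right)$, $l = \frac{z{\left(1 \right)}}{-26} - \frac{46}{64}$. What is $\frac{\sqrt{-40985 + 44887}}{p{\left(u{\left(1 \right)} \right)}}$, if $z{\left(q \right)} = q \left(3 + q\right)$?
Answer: $- \frac{416 \sqrt{3902}}{363} \approx -71.586$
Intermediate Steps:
$l = - \frac{363}{416}$ ($l = \frac{1 \left(3 + 1\right)}{-26} - \frac{46}{64} = 1 \cdot 4 \left(- \frac{1}{26}\right) - \frac{23}{32} = 4 \left(- \frac{1}{26}\right) - \frac{23}{32} = - \frac{2}{13} - \frac{23}{32} = - \frac{363}{416} \approx -0.8726$)
$u{\left(m \right)} = -3 + m$ ($u{\left(m \right)} = 1 \left(-3 + m\right) = -3 + m$)
$p{\left(Q \right)} = - \frac{363}{416}$
$\frac{\sqrt{-40985 + 44887}}{p{\left(u{\left(1 \right)} \right)}} = \frac{\sqrt{-40985 + 44887}}{- \frac{363}{416}} = \sqrt{3902} \left(- \frac{416}{363}\right) = - \frac{416 \sqrt{3902}}{363}$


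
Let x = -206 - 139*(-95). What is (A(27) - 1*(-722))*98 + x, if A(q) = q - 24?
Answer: 84049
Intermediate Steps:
A(q) = -24 + q
x = 12999 (x = -206 + 13205 = 12999)
(A(27) - 1*(-722))*98 + x = ((-24 + 27) - 1*(-722))*98 + 12999 = (3 + 722)*98 + 12999 = 725*98 + 12999 = 71050 + 12999 = 84049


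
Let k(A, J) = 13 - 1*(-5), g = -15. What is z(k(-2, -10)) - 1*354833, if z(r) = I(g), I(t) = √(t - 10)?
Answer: -354833 + 5*I ≈ -3.5483e+5 + 5.0*I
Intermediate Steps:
k(A, J) = 18 (k(A, J) = 13 + 5 = 18)
I(t) = √(-10 + t)
z(r) = 5*I (z(r) = √(-10 - 15) = √(-25) = 5*I)
z(k(-2, -10)) - 1*354833 = 5*I - 1*354833 = 5*I - 354833 = -354833 + 5*I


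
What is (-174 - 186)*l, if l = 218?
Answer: -78480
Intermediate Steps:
(-174 - 186)*l = (-174 - 186)*218 = -360*218 = -78480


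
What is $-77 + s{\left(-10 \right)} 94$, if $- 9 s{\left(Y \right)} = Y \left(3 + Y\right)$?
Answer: $- \frac{7273}{9} \approx -808.11$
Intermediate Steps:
$s{\left(Y \right)} = - \frac{Y \left(3 + Y\right)}{9}$
$-77 + s{\left(-10 \right)} 94 = -77 + \left(- \frac{1}{9}\right) \left(-10\right) \left(3 - 10\right) 94 = -77 + \left(- \frac{1}{9}\right) \left(-10\right) \left(-7\right) 94 = -77 - \frac{6580}{9} = - \frac{7273}{9}$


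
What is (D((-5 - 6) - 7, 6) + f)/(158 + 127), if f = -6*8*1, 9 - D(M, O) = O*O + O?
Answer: -27/95 ≈ -0.28421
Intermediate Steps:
D(M, O) = 9 - O - O² (D(M, O) = 9 - (O*O + O) = 9 - (O² + O) = 9 - (O + O²) = 9 + (-O - O²) = 9 - O - O²)
f = -48 (f = -48*1 = -48)
(D((-5 - 6) - 7, 6) + f)/(158 + 127) = ((9 - 1*6 - 1*6²) - 48)/(158 + 127) = ((9 - 6 - 1*36) - 48)/285 = ((9 - 6 - 36) - 48)*(1/285) = (-33 - 48)*(1/285) = -81*1/285 = -27/95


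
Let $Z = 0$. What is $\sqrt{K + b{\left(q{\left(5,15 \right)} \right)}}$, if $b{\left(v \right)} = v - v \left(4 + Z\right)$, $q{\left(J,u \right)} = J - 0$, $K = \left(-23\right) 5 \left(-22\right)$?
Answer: $\sqrt{2515} \approx 50.15$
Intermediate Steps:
$K = 2530$ ($K = \left(-115\right) \left(-22\right) = 2530$)
$q{\left(J,u \right)} = J$ ($q{\left(J,u \right)} = J + 0 = J$)
$b{\left(v \right)} = - 3 v$ ($b{\left(v \right)} = v - v \left(4 + 0\right) = v - v 4 = v - 4 v = - 3 v$)
$\sqrt{K + b{\left(q{\left(5,15 \right)} \right)}} = \sqrt{2530 - 15} = \sqrt{2515}$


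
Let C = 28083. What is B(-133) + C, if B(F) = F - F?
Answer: 28083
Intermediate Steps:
B(F) = 0
B(-133) + C = 0 + 28083 = 28083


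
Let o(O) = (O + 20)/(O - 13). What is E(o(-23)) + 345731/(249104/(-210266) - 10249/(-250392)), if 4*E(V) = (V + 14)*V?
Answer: -5242276099920606493/17342966169792 ≈ -3.0227e+5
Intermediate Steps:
o(O) = (20 + O)/(-13 + O)
E(V) = V*(14 + V)/4 (E(V) = ((V + 14)*V)/4 = ((14 + V)*V)/4 = (V*(14 + V))/4 = V*(14 + V)/4)
E(o(-23)) + 345731/(249104/(-210266) - 10249/(-250392)) = ((20 - 23)/(-13 - 23))*(14 + (20 - 23)/(-13 - 23))/4 + 345731/(249104/(-210266) - 10249/(-250392)) = (-3/(-36))*(14 - 3/(-36))/4 + 345731/(249104*(-1/210266) - 10249*(-1/250392)) = (-1/36*(-3))*(14 - 1/36*(-3))/4 + 345731/(-124552/105133 + 10249/250392) = (¼)*(1/12)*(14 + 1/12) + 345731/(-30109316267/26324462136) = (¼)*(1/12)*(169/12) + 345731*(-26324462136/30109316267) = 169/576 - 9101182618741416/30109316267 = -5242276099920606493/17342966169792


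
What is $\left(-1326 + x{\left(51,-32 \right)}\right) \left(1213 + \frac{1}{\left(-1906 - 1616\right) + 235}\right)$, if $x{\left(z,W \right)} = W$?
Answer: $- \frac{5414522540}{3287} \approx -1.6473 \cdot 10^{6}$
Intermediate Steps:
$\left(-1326 + x{\left(51,-32 \right)}\right) \left(1213 + \frac{1}{\left(-1906 - 1616\right) + 235}\right) = \left(-1326 - 32\right) \left(1213 + \frac{1}{\left(-1906 - 1616\right) + 235}\right) = - 1358 \left(1213 + \frac{1}{-3522 + 235}\right) = - 1358 \left(1213 + \frac{1}{-3287}\right) = - 1358 \left(1213 - \frac{1}{3287}\right) = \left(-1358\right) \frac{3987130}{3287} = - \frac{5414522540}{3287}$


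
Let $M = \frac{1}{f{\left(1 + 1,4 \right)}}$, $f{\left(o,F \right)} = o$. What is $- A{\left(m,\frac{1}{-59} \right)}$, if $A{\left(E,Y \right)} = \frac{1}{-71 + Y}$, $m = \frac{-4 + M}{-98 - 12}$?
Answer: $\frac{59}{4190} \approx 0.014081$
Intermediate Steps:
$M = \frac{1}{2}$ ($M = \frac{1}{1 + 1} = \frac{1}{2} \approx 0.5$)
$m = \frac{7}{220}$ ($m = \frac{-4 + \frac{1}{2}}{-98 - 12} = - \frac{7}{2 \left(-110\right)} = \left(- \frac{7}{2}\right) \left(- \frac{1}{110}\right) = \frac{7}{220} \approx 0.031818$)
$- A{\left(m,\frac{1}{-59} \right)} = - \frac{1}{-71 + \frac{1}{-59}} = - \frac{1}{-71 - \frac{1}{59}} = - \frac{1}{- \frac{4190}{59}} = \left(-1\right) \left(- \frac{59}{4190}\right) = \frac{59}{4190}$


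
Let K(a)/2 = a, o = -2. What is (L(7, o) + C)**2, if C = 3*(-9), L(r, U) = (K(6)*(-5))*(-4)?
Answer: 45369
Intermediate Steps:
K(a) = 2*a
L(r, U) = 240 (L(r, U) = ((2*6)*(-5))*(-4) = (12*(-5))*(-4) = -60*(-4) = 240)
C = -27
(L(7, o) + C)**2 = (240 - 27)**2 = 213**2 = 45369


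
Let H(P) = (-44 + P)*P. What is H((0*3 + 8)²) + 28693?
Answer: 29973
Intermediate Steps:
H(P) = P*(-44 + P)
H((0*3 + 8)²) + 28693 = (0*3 + 8)²*(-44 + (0*3 + 8)²) + 28693 = (0 + 8)²*(-44 + (0 + 8)²) + 28693 = 8²*(-44 + 8²) + 28693 = 64*(-44 + 64) + 28693 = 64*20 + 28693 = 1280 + 28693 = 29973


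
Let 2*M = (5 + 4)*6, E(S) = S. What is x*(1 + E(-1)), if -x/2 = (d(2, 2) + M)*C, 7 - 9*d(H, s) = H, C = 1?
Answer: 0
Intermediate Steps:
d(H, s) = 7/9 - H/9
M = 27 (M = ((5 + 4)*6)/2 = (9*6)/2 = (1/2)*54 = 27)
x = -496/9 (x = -2*((7/9 - 1/9*2) + 27) = -2*((7/9 - 2/9) + 27) = -2*(5/9 + 27) = -496/9 ≈ -55.111)
x*(1 + E(-1)) = -496*(1 - 1)/9 = -496/9*0 = 0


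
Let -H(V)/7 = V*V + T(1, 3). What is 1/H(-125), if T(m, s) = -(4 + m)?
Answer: -1/109340 ≈ -9.1458e-6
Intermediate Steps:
T(m, s) = -4 - m
H(V) = 35 - 7*V**2 (H(V) = -7*(V*V + (-4 - 1*1)) = -7*(V**2 + (-4 - 1)) = -7*(V**2 - 5) = -7*(-5 + V**2) = 35 - 7*V**2)
1/H(-125) = 1/(35 - 7*(-125)**2) = 1/(35 - 7*15625) = 1/(35 - 109375) = 1/(-109340) = -1/109340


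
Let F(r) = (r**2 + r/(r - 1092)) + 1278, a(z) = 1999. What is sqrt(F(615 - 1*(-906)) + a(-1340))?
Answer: sqrt(280323307)/11 ≈ 1522.1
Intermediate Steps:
F(r) = 1278 + r**2 + r/(-1092 + r) (F(r) = (r**2 + r/(-1092 + r)) + 1278 = 1278 + r**2 + r/(-1092 + r))
sqrt(F(615 - 1*(-906)) + a(-1340)) = sqrt((-1395576 + (615 - 1*(-906))**3 - 1092*(615 - 1*(-906))**2 + 1279*(615 - 1*(-906)))/(-1092 + (615 - 1*(-906))) + 1999) = sqrt((-1395576 + (615 + 906)**3 - 1092*(615 + 906)**2 + 1279*(615 + 906))/(-1092 + (615 + 906)) + 1999) = sqrt((-1395576 + 1521**3 - 1092*1521**2 + 1279*1521)/(-1092 + 1521) + 1999) = sqrt((-1395576 + 3518743761 - 1092*2313441 + 1945359)/429 + 1999) = sqrt((-1395576 + 3518743761 - 2526277572 + 1945359)/429 + 1999) = sqrt((1/429)*993015972 + 1999) = sqrt(25461948/11 + 1999) = sqrt(25483937/11) = sqrt(280323307)/11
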